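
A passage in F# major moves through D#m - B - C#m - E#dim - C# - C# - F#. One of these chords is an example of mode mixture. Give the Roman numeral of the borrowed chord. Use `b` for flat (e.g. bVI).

In F# major the diatonic chords are F#, G#m, A#m, B, C#, D#m, E#dim. D#m, B, E#dim, C# and F# are all diatonic. C#m (C#–E–G#) is not: scale degree 5 in F# major carries C# (V). In F# minor the chord on that degree is C#m, so here it functions as v, borrowed from the parallel minor.

v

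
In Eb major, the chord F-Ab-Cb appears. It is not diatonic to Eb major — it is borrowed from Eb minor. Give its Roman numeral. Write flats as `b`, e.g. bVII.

The root F is the diatonic 2nd degree of Eb major; the borrowing shows in the chord quality. Diatonically Eb major has Fm (ii) on that degree; F–Ab–Cb is instead the diminished chord native to Eb minor, so it takes the label ii°.

ii°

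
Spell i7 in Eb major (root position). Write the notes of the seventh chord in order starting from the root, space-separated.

Eb Gb Bb Db

The root, Eb, is scale degree 1 — the same note in Eb major and Eb minor; only the chord quality changes. Stacking thirds in Eb minor on Eb gives Eb–Gb–Bb–Db.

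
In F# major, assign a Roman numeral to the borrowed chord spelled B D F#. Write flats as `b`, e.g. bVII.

The root B is the diatonic 4th degree of F# major; the borrowing shows in the chord quality. Diatonically F# major has B (IV) on that degree; B–D–F# is instead the minor chord native to F# minor, so it takes the label iv.

iv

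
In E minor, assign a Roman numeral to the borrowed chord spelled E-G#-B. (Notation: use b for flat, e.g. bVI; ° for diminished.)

The root E is the diatonic 1st degree of E minor; the borrowing shows in the chord quality. Diatonically E minor has Em (i) on that degree; E–G#–B is instead the major chord native to E major, so it takes the label I.

I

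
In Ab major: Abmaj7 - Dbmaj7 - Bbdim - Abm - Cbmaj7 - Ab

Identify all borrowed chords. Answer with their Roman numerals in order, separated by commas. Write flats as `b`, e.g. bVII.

ii°, i, bIIImaj7

The diatonic triads in Ab major are Ab, Bbm, Cm, Db, Eb, Fm, Gdim. Of the given chords, Abmaj7, Dbmaj7 and Ab are diatonic. Bbdim (Bb–Db–Fb) is not: scale degree 2 in Ab major carries Bbm (ii). In Ab minor the chord on that degree is Bbdim, so here it functions as ii°, borrowed from the parallel minor. But Abm (Ab–Cb–Eb) is foreign: the diatonic I on degree 1 is Ab, whereas Abm comes from Ab minor. It is labeled i. But Cbmaj7 (Cb–Eb–Gb–Bb) is foreign: the diatonic iii on degree 3 is Cm, whereas Cbmaj7 comes from Ab minor. It is labeled bIIImaj7.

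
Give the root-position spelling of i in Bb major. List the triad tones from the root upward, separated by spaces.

Bb Db F

i is built on scale degree 1, which is Bb in both Bb major and its parallel. Stacking thirds in Bb minor on Bb gives Bb–Db–F.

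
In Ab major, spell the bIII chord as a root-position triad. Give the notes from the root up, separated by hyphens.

Cb-Eb-Gb

bIII is built on the lowered scale degree 3. In Ab major degree 3 is C; lowered it becomes Cb. Building the major chord from the parallel minor on Cb: Cb–Eb–Gb.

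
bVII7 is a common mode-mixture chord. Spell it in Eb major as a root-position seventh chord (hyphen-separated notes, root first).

bVII7 is built on the lowered scale degree 7. In Eb major degree 7 is D; lowered it becomes Db. In Eb minor the chord on Db is Db–F–Ab–Cb.

Db-F-Ab-Cb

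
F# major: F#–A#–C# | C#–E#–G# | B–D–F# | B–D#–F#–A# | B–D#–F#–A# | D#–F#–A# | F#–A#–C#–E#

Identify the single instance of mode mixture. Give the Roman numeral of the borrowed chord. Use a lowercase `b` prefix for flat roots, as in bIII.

The diatonic triads in F# major are F#, G#m, A#m, B, C#, D#m, E#dim. F#–A#–C# = F#, C#–E#–G# = C#, B–D#–F#–A# = Bmaj7, D#–F#–A# = D#m and F#–A#–C#–E# = F#maj7 all belong to that set. B–D–F# doesn't fit — on degree 4 F# major would have B (IV). Bm is the degree-4 chord of F# minor, so it is the borrowed iv.

iv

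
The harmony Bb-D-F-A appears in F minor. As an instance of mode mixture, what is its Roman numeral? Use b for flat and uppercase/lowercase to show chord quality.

Bb is scale degree 4 in F minor. Diatonically F minor has Bbm (iv) on that degree; Bb–D–F–A is instead the major-seventh chord native to F major, so it takes the label IVmaj7.

IVmaj7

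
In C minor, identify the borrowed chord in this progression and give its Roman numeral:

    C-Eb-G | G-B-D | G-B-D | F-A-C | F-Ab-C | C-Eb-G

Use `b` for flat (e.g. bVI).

C minor has the diatonic set Cm, Ddim, Eb, Fm, G, Ab, Bb (with V from harmonic minor). C–Eb–G = Cm, G–B–D = G and F–Ab–C = Fm are all diatonic. But F–A–C is foreign: the diatonic iv on degree 4 is Fm, whereas F comes from C major. It is labeled IV.

IV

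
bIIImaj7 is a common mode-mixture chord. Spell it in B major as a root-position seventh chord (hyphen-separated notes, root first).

Scale degree 3 in B major is D#. bIIImaj7 uses the lowered form, D, taken from B minor. Building the major-seventh chord from the parallel minor on D: D–F#–A–C#.

D-F#-A-C#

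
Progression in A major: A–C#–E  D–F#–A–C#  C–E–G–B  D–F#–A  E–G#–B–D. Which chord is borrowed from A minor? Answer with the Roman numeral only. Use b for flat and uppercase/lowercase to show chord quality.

The diatonic triads in A major are A, Bm, C#m, D, E, F#m, G#dim. A–C#–E = A, D–F#–A–C# = Dmaj7, D–F#–A = D and E–G#–B–D = E7 all belong to that set. C–E–G–B doesn't fit — on degree 3 A major would have C#m (iii). Cmaj7 is the degree-3 chord of A minor, so it is the borrowed bIIImaj7.

bIIImaj7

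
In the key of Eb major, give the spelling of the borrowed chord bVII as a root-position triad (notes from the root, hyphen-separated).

The root of bVII is the lowered 7th degree: D becomes Db. Building the major chord from the parallel minor on Db: Db–F–Ab.

Db-F-Ab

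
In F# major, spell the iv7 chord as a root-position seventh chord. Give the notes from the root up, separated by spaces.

B D F# A

The root, B, is scale degree 4 — the same note in F# major and F# minor; only the chord quality changes. In F# minor the chord on B is B–D–F#–A.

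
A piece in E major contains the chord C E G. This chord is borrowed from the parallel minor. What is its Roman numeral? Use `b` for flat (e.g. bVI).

C is the lowered form of scale degree 6 in E major (the diatonic degree 6 is C#). Diatonically E major has C#m (vi) on that degree; C–E–G is instead the major chord native to E minor, so it takes the label bVI.

bVI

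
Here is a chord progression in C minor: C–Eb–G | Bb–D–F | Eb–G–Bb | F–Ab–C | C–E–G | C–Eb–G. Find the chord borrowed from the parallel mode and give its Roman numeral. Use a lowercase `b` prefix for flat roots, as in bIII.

I

The diatonic triads in C minor (with V from harmonic minor) are Cm, Ddim, Eb, Fm, G, Ab, Bb. C–Eb–G = Cm, Bb–D–F = Bb, Eb–G–Bb = Eb and F–Ab–C = Fm all belong to that set. C–E–G is not: scale degree 1 in C minor carries Cm (i). In C major the chord on that degree is C, so here it functions as I, borrowed from the parallel major.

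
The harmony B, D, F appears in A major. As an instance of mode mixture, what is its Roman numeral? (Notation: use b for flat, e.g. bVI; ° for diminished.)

ii°

B is scale degree 2 in A major. B–D–F is a diminished chord — the form found in A minor, not the diatonic ii (Bm). Borrowed into A major it is written ii°.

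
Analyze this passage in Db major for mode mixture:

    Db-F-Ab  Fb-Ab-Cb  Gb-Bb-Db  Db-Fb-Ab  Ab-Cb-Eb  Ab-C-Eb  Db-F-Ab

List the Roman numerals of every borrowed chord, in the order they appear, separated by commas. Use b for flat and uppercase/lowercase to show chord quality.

bIII, i, v

In Db major the diatonic chords are Db, Ebm, Fm, Gb, Ab, Bbm, Cdim. Db–F–Ab = Db, Gb–Bb–Db = Gb and Ab–C–Eb = Ab all belong to that set. Fb–Ab–Cb is not: scale degree 3 in Db major carries Fm (iii). In Db minor the chord on that degree is Fb, so here it functions as bIII, borrowed from the parallel minor. Db–Fb–Ab doesn't fit — on degree 1 Db major would have Db (I). Dbm is the degree-1 chord of Db minor, so it is the borrowed i. But Ab–Cb–Eb is foreign: the diatonic V on degree 5 is Ab, whereas Abm comes from Db minor. It is labeled v.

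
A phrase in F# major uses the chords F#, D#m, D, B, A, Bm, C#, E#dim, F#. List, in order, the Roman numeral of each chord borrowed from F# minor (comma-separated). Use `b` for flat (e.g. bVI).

bVI, bIII, iv

The diatonic triads in F# major are F#, G#m, A#m, B, C#, D#m, E#dim. F#, D#m, B, C# and E#dim all belong to that set. D (D–F#–A) is not: scale degree 6 in F# major carries D#m (vi). In F# minor the chord on that degree is D, so here it functions as bVI, borrowed from the parallel minor. A (A–C#–E) doesn't fit — on degree 3 F# major would have A#m (iii). A is the degree-3 chord of F# minor, so it is the borrowed bIII. Bm (B–D–F#) is not: scale degree 4 in F# major carries B (IV). In F# minor the chord on that degree is Bm, so here it functions as iv, borrowed from the parallel minor.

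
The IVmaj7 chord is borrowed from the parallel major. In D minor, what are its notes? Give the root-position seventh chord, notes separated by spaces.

G B D F#

The root, G, is scale degree 4 — the same note in D minor and D major; only the chord quality changes. Stacking thirds in D major on G gives G–B–D–F#.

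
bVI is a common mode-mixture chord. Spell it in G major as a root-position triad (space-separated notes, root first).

Eb G Bb

Scale degree 6 in G major is E. bVI uses the lowered form, Eb, taken from G minor. Building the major chord from the parallel minor on Eb: Eb–G–Bb.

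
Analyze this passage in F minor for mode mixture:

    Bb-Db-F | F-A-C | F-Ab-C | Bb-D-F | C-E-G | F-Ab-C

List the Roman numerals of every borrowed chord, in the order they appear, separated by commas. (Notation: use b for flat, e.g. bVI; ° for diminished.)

F minor has the diatonic set Fm, Gdim, Ab, Bbm, C, Db, Eb (with V from harmonic minor). Bb–Db–F = Bbm, F–Ab–C = Fm and C–E–G = C all belong to that set. But F–A–C is foreign: the diatonic i on degree 1 is Fm, whereas F comes from F major. It is labeled I. But Bb–D–F is foreign: the diatonic iv on degree 4 is Bbm, whereas Bb comes from F major. It is labeled IV.

I, IV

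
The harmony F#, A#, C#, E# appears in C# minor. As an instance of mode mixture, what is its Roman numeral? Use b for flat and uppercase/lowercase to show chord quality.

IVmaj7

F# is scale degree 4 in C# minor. The diatonic chord on degree 4 would be F#m (iv), but F#–A#–C#–E# is the major-seventh chord from C# major. As a borrowed chord it is labeled IVmaj7.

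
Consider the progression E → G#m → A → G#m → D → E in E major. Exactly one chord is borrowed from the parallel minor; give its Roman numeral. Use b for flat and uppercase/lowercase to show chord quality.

E major has the diatonic set E, F#m, G#m, A, B, C#m, D#dim. E, G#m and A all belong to that set. D (D–F#–A) is not: scale degree 7 in E major carries D#dim (vii°). In E minor the chord on that degree is D, so here it functions as bVII, borrowed from the parallel minor.

bVII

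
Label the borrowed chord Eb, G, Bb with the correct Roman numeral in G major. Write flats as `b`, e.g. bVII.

bVI

Eb is the lowered form of scale degree 6 in G major (the diatonic degree 6 is E). The diatonic chord on degree 6 would be Em (vi), but Eb–G–Bb is the major chord from G minor. As a borrowed chord it is labeled bVI.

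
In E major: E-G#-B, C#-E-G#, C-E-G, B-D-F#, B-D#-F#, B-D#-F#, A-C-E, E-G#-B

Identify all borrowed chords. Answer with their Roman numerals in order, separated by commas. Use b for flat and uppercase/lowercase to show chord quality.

E major has the diatonic set E, F#m, G#m, A, B, C#m, D#dim. E–G#–B = E, C#–E–G# = C#m and B–D#–F# = B all belong to that set. C–E–G doesn't fit — on degree 6 E major would have C#m (vi). C is the degree-6 chord of E minor, so it is the borrowed bVI. B–D–F# doesn't fit — on degree 5 E major would have B (V). Bm is the degree-5 chord of E minor, so it is the borrowed v. A–C–E doesn't fit — on degree 4 E major would have A (IV). Am is the degree-4 chord of E minor, so it is the borrowed iv.

bVI, v, iv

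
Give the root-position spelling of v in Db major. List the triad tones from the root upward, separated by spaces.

Ab Cb Eb

The root, Ab, is scale degree 5 — the same note in Db major and Db minor; only the chord quality changes. Stacking thirds in Db minor on Ab gives Ab–Cb–Eb.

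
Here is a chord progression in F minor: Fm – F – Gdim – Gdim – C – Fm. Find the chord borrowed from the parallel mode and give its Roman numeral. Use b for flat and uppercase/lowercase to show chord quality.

I

In F minor (with V from harmonic minor) the diatonic chords are Fm, Gdim, Ab, Bbm, C, Db, Eb. Of the given chords, Fm, Gdim and C are diatonic. F (F–A–C) doesn't fit — on degree 1 F minor would have Fm (i). F is the degree-1 chord of F major, so it is the borrowed I.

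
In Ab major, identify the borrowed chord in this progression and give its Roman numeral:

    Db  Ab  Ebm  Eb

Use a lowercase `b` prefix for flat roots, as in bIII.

v

Ab major has the diatonic set Ab, Bbm, Cm, Db, Eb, Fm, Gdim. Db, Ab and Eb are all diatonic. Ebm (Eb–Gb–Bb) doesn't fit — on degree 5 Ab major would have Eb (V). Ebm is the degree-5 chord of Ab minor, so it is the borrowed v.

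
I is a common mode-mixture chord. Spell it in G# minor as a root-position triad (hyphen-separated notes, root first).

I is built on scale degree 1, which is G# in both G# minor and its parallel. In G# major the chord on G# is G#–B#–D#.

G#-B#-D#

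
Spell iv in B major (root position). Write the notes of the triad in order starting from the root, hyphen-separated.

E-G-B

The root, E, is scale degree 4 — the same note in B major and B minor; only the chord quality changes. In B minor the chord on E is E–G–B.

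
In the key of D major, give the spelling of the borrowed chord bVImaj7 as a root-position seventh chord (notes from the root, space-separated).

bVImaj7 is built on the lowered scale degree 6. In D major degree 6 is B; lowered it becomes Bb. In D minor the chord on Bb is Bb–D–F–A.

Bb D F A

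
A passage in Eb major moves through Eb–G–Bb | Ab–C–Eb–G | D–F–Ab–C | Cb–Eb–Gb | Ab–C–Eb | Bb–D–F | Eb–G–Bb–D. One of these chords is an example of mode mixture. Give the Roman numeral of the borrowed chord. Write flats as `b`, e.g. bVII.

In Eb major the diatonic chords are Eb, Fm, Gm, Ab, Bb, Cm, Ddim. Of the given chords, Eb–G–Bb = Eb, Ab–C–Eb–G = Abmaj7, D–F–Ab–C = Dm7b5, Ab–C–Eb = Ab, Bb–D–F = Bb and Eb–G–Bb–D = Ebmaj7 are diatonic. Cb–Eb–Gb doesn't fit — on degree 6 Eb major would have Cm (vi). Cb is the degree-6 chord of Eb minor, so it is the borrowed bVI.

bVI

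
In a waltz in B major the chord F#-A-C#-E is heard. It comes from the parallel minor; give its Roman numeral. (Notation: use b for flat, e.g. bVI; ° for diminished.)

v7

F# is scale degree 5 in B major. The diatonic chord on degree 5 would be F# (V), but F#–A–C#–E is the minor-seventh chord from B minor. As a borrowed chord it is labeled v7.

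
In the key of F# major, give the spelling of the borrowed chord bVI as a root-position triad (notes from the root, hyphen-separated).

D-F#-A

The root of bVI is the lowered 6th degree: D# becomes D. Building the major chord from the parallel minor on D: D–F#–A.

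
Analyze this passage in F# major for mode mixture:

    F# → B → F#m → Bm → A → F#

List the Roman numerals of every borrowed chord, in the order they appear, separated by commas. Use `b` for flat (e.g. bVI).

i, iv, bIII

The diatonic triads in F# major are F#, G#m, A#m, B, C#, D#m, E#dim. Of the given chords, F# and B are diatonic. But F#m (F#–A–C#) is foreign: the diatonic I on degree 1 is F#, whereas F#m comes from F# minor. It is labeled i. But Bm (B–D–F#) is foreign: the diatonic IV on degree 4 is B, whereas Bm comes from F# minor. It is labeled iv. A (A–C#–E) doesn't fit — on degree 3 F# major would have A#m (iii). A is the degree-3 chord of F# minor, so it is the borrowed bIII.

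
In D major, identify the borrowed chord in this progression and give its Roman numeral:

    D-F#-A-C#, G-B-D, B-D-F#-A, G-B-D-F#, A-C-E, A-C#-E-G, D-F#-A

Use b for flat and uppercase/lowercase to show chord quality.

In D major the diatonic chords are D, Em, F#m, G, A, Bm, C#dim. Of the given chords, D–F#–A–C# = Dmaj7, G–B–D = G, B–D–F#–A = Bm7, G–B–D–F# = Gmaj7, A–C#–E–G = A7 and D–F#–A = D are diatonic. A–C–E is not: scale degree 5 in D major carries A (V). In D minor the chord on that degree is Am, so here it functions as v, borrowed from the parallel minor.

v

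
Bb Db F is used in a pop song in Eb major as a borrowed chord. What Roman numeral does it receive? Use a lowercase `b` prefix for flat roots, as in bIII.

The root Bb is the diatonic 5th degree of Eb major; the borrowing shows in the chord quality. The diatonic chord on degree 5 would be Bb (V), but Bb–Db–F is the minor chord from Eb minor. As a borrowed chord it is labeled v.

v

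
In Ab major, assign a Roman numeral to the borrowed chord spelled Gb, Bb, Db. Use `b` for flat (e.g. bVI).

bVII

The root Gb is the lowered 7th scale degree — diatonically Ab major has G there. The diatonic chord on degree 7 would be Gdim (vii°), but Gb–Bb–Db is the major chord from Ab minor. As a borrowed chord it is labeled bVII.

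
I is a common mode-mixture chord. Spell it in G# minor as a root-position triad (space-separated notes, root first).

The root, G#, is scale degree 1 — the same note in G# minor and G# major; only the chord quality changes. In G# major the chord on G# is G#–B#–D#.

G# B# D#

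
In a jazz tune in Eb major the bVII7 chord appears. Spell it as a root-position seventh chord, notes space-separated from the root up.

Scale degree 7 in Eb major is D. bVII7 uses the lowered form, Db, taken from Eb minor. Stacking thirds in Eb minor on Db gives Db–F–Ab–Cb.

Db F Ab Cb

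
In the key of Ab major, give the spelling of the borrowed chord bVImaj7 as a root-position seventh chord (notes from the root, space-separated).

Fb Ab Cb Eb

Scale degree 6 in Ab major is F. bVImaj7 uses the lowered form, Fb, taken from Ab minor. In Ab minor the chord on Fb is Fb–Ab–Cb–Eb.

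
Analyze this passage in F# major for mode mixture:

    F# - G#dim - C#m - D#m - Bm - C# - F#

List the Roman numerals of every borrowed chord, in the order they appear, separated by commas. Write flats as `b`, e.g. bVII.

The diatonic triads in F# major are F#, G#m, A#m, B, C#, D#m, E#dim. F#, D#m and C# all belong to that set. G#dim (G#–B–D) is not: scale degree 2 in F# major carries G#m (ii). In F# minor the chord on that degree is G#dim, so here it functions as ii°, borrowed from the parallel minor. C#m (C#–E–G#) doesn't fit — on degree 5 F# major would have C# (V). C#m is the degree-5 chord of F# minor, so it is the borrowed v. Bm (B–D–F#) doesn't fit — on degree 4 F# major would have B (IV). Bm is the degree-4 chord of F# minor, so it is the borrowed iv.

ii°, v, iv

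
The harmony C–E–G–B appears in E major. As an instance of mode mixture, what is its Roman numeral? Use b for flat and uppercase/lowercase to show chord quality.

The root C is the lowered 6th scale degree — diatonically E major has C# there. C–E–G–B is a major-seventh chord — the form found in E minor, not the diatonic vi (C#m). Borrowed into E major it is written bVImaj7.

bVImaj7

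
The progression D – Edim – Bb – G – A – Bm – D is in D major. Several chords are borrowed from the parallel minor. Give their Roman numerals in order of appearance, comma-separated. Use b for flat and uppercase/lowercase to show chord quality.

The diatonic triads in D major are D, Em, F#m, G, A, Bm, C#dim. Of the given chords, D, G, A and Bm are diatonic. Edim (E–G–Bb) is not: scale degree 2 in D major carries Em (ii). In D minor the chord on that degree is Edim, so here it functions as ii°, borrowed from the parallel minor. Bb (Bb–D–F) doesn't fit — on degree 6 D major would have Bm (vi). Bb is the degree-6 chord of D minor, so it is the borrowed bVI.

ii°, bVI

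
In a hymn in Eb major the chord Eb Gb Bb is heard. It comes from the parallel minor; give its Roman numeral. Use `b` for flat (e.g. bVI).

The root Eb is the diatonic 1st degree of Eb major; the borrowing shows in the chord quality. Eb–Gb–Bb is a minor chord — the form found in Eb minor, not the diatonic I (Eb). Borrowed into Eb major it is written i.

i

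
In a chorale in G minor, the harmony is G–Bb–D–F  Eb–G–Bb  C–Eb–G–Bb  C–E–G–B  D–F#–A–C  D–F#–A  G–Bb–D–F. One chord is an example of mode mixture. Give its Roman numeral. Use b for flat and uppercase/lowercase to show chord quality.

IVmaj7

G minor has the diatonic set Gm, Adim, Bb, Cm, D, Eb, F (with V from harmonic minor). Of the given chords, G–Bb–D–F = Gm7, Eb–G–Bb = Eb, C–Eb–G–Bb = Cm7, D–F#–A–C = D7 and D–F#–A = D are diatonic. C–E–G–B is not: scale degree 4 in G minor carries Cm (iv). In G major the chord on that degree is Cmaj7, so here it functions as IVmaj7, borrowed from the parallel major.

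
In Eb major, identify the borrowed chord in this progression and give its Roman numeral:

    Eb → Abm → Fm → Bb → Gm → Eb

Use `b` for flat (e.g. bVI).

The diatonic triads in Eb major are Eb, Fm, Gm, Ab, Bb, Cm, Ddim. Eb, Fm, Bb and Gm all belong to that set. Abm (Ab–Cb–Eb) is not: scale degree 4 in Eb major carries Ab (IV). In Eb minor the chord on that degree is Abm, so here it functions as iv, borrowed from the parallel minor.

iv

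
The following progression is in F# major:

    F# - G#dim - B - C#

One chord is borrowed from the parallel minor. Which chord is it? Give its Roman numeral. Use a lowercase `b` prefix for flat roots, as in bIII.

In F# major the diatonic chords are F#, G#m, A#m, B, C#, D#m, E#dim. F#, B and C# are all diatonic. G#dim (G#–B–D) doesn't fit — on degree 2 F# major would have G#m (ii). G#dim is the degree-2 chord of F# minor, so it is the borrowed ii°.

ii°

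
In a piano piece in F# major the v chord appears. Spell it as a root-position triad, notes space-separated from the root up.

The root, C#, is scale degree 5 — the same note in F# major and F# minor; only the chord quality changes. In F# minor the chord on C# is C#–E–G#.

C# E G#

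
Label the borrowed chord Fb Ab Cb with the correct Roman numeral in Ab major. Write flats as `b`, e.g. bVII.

bVI

Fb is the lowered form of scale degree 6 in Ab major (the diatonic degree 6 is F). The diatonic chord on degree 6 would be Fm (vi), but Fb–Ab–Cb is the major chord from Ab minor. As a borrowed chord it is labeled bVI.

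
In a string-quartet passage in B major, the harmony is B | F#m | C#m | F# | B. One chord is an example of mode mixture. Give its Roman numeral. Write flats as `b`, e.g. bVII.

The diatonic triads in B major are B, C#m, D#m, E, F#, G#m, A#dim. Of the given chords, B, C#m and F# are diatonic. F#m (F#–A–C#) is not: scale degree 5 in B major carries F# (V). In B minor the chord on that degree is F#m, so here it functions as v, borrowed from the parallel minor.

v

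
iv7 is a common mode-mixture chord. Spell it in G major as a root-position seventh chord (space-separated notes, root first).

The root, C, is scale degree 4 — the same note in G major and G minor; only the chord quality changes. In G minor the chord on C is C–Eb–G–Bb.

C Eb G Bb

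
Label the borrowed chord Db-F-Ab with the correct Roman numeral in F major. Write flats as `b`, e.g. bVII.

bVI

The root Db is the lowered 6th scale degree — diatonically F major has D there. Db–F–Ab is a major chord — the form found in F minor, not the diatonic vi (Dm). Borrowed into F major it is written bVI.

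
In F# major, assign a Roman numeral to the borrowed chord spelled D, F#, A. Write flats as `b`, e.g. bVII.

bVI

D is the lowered form of scale degree 6 in F# major (the diatonic degree 6 is D#). Diatonically F# major has D#m (vi) on that degree; D–F#–A is instead the major chord native to F# minor, so it takes the label bVI.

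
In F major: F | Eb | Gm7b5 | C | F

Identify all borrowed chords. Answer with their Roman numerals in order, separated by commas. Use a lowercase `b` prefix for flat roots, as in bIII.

bVII, iiø7

F major has the diatonic set F, Gm, Am, Bb, C, Dm, Edim. F and C both belong to that set. Eb (Eb–G–Bb) doesn't fit — on degree 7 F major would have Edim (vii°). Eb is the degree-7 chord of F minor, so it is the borrowed bVII. Gm7b5 (G–Bb–Db–F) doesn't fit — on degree 2 F major would have Gm (ii). Gm7b5 is the degree-2 chord of F minor, so it is the borrowed iiø7.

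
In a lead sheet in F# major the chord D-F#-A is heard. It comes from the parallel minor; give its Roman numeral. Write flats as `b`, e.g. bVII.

bVI

D is the lowered form of scale degree 6 in F# major (the diatonic degree 6 is D#). Diatonically F# major has D#m (vi) on that degree; D–F#–A is instead the major chord native to F# minor, so it takes the label bVI.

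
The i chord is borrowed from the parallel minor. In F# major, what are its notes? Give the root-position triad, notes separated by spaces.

The root, F#, is scale degree 1 — the same note in F# major and F# minor; only the chord quality changes. Building the minor chord from the parallel minor on F#: F#–A–C#.

F# A C#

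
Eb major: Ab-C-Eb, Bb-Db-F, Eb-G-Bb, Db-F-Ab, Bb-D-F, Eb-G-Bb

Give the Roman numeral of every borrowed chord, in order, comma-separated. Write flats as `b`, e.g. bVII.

The diatonic triads in Eb major are Eb, Fm, Gm, Ab, Bb, Cm, Ddim. Of the given chords, Ab–C–Eb = Ab, Eb–G–Bb = Eb and Bb–D–F = Bb are diatonic. Bb–Db–F is not: scale degree 5 in Eb major carries Bb (V). In Eb minor the chord on that degree is Bbm, so here it functions as v, borrowed from the parallel minor. Db–F–Ab doesn't fit — on degree 7 Eb major would have Ddim (vii°). Db is the degree-7 chord of Eb minor, so it is the borrowed bVII.

v, bVII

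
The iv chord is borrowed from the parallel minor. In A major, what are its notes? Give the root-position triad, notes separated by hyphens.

The root, D, is scale degree 4 — the same note in A major and A minor; only the chord quality changes. Building the minor chord from the parallel minor on D: D–F–A.

D-F-A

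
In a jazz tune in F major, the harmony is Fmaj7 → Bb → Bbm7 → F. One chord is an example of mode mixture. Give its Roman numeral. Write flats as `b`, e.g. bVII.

The diatonic triads in F major are F, Gm, Am, Bb, C, Dm, Edim. Fmaj7, Bb and F all belong to that set. Bbm7 (Bb–Db–F–Ab) doesn't fit — on degree 4 F major would have Bb (IV). Bbm7 is the degree-4 chord of F minor, so it is the borrowed iv7.

iv7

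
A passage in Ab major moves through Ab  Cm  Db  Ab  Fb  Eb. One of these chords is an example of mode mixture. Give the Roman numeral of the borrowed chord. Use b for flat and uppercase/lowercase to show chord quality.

bVI

The diatonic triads in Ab major are Ab, Bbm, Cm, Db, Eb, Fm, Gdim. Of the given chords, Ab, Cm, Db and Eb are diatonic. Fb (Fb–Ab–Cb) doesn't fit — on degree 6 Ab major would have Fm (vi). Fb is the degree-6 chord of Ab minor, so it is the borrowed bVI.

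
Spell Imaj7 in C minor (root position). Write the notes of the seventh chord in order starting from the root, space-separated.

Imaj7 is built on scale degree 1, which is C in both C minor and its parallel. Stacking thirds in C major on C gives C–E–G–B.

C E G B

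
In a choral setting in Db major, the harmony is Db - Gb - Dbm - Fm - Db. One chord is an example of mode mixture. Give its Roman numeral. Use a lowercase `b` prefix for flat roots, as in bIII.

i

The diatonic triads in Db major are Db, Ebm, Fm, Gb, Ab, Bbm, Cdim. Of the given chords, Db, Gb and Fm are diatonic. But Dbm (Db–Fb–Ab) is foreign: the diatonic I on degree 1 is Db, whereas Dbm comes from Db minor. It is labeled i.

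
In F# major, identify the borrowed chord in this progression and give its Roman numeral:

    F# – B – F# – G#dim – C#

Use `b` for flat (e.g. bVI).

ii°

In F# major the diatonic chords are F#, G#m, A#m, B, C#, D#m, E#dim. Of the given chords, F#, B and C# are diatonic. G#dim (G#–B–D) doesn't fit — on degree 2 F# major would have G#m (ii). G#dim is the degree-2 chord of F# minor, so it is the borrowed ii°.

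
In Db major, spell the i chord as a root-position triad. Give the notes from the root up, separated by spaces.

Db Fb Ab

i is built on scale degree 1, which is Db in both Db major and its parallel. Stacking thirds in Db minor on Db gives Db–Fb–Ab.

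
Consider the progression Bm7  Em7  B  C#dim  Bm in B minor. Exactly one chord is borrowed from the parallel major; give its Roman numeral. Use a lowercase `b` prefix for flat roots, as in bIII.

I

In B minor (with V from harmonic minor) the diatonic chords are Bm, C#dim, D, Em, F#, G, A. Of the given chords, Bm7, Em7, C#dim and Bm are diatonic. B (B–D#–F#) doesn't fit — on degree 1 B minor would have Bm (i). B is the degree-1 chord of B major, so it is the borrowed I.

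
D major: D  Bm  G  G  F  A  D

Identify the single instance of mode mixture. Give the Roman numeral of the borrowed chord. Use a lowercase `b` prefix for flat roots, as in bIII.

The diatonic triads in D major are D, Em, F#m, G, A, Bm, C#dim. D, Bm, G and A are all diatonic. But F (F–A–C) is foreign: the diatonic iii on degree 3 is F#m, whereas F comes from D minor. It is labeled bIII.

bIII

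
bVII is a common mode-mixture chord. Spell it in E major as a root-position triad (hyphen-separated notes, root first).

D-F#-A

The root of bVII is the lowered 7th degree: D# becomes D. Stacking thirds in E minor on D gives D–F#–A.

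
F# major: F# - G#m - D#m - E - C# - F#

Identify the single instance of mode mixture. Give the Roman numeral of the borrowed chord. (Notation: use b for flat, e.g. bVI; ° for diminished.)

In F# major the diatonic chords are F#, G#m, A#m, B, C#, D#m, E#dim. Of the given chords, F#, G#m, D#m and C# are diatonic. But E (E–G#–B) is foreign: the diatonic vii° on degree 7 is E#dim, whereas E comes from F# minor. It is labeled bVII.

bVII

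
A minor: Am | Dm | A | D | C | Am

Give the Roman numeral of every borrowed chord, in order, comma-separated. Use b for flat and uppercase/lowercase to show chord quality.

A minor has the diatonic set Am, Bdim, C, Dm, E, F, G (with V from harmonic minor). Am, Dm and C are all diatonic. But A (A–C#–E) is foreign: the diatonic i on degree 1 is Am, whereas A comes from A major. It is labeled I. But D (D–F#–A) is foreign: the diatonic iv on degree 4 is Dm, whereas D comes from A major. It is labeled IV.

I, IV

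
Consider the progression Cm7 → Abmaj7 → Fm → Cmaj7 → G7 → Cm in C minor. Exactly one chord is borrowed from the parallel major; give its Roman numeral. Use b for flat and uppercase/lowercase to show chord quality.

The diatonic triads in C minor (with V from harmonic minor) are Cm, Ddim, Eb, Fm, G, Ab, Bb. Of the given chords, Cm7, Abmaj7, Fm, G7 and Cm are diatonic. But Cmaj7 (C–E–G–B) is foreign: the diatonic i on degree 1 is Cm, whereas Cmaj7 comes from C major. It is labeled Imaj7.

Imaj7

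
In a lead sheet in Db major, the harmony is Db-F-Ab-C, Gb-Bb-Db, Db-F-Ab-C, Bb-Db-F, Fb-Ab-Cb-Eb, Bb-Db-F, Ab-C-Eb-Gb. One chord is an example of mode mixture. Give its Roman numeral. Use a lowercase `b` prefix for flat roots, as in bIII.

Db major has the diatonic set Db, Ebm, Fm, Gb, Ab, Bbm, Cdim. Db–F–Ab–C = Dbmaj7, Gb–Bb–Db = Gb, Bb–Db–F = Bbm and Ab–C–Eb–Gb = Ab7 all belong to that set. Fb–Ab–Cb–Eb doesn't fit — on degree 3 Db major would have Fm (iii). Fbmaj7 is the degree-3 chord of Db minor, so it is the borrowed bIIImaj7.

bIIImaj7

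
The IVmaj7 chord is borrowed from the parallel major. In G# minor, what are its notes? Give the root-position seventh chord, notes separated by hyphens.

IVmaj7 is built on scale degree 4, which is C# in both G# minor and its parallel. In G# major the chord on C# is C#–E#–G#–B#.

C#-E#-G#-B#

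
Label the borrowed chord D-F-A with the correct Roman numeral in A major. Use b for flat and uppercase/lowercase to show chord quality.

iv

The root D is the diatonic 4th degree of A major; the borrowing shows in the chord quality. Diatonically A major has D (IV) on that degree; D–F–A is instead the minor chord native to A minor, so it takes the label iv.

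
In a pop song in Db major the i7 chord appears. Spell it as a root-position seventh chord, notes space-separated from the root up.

The root, Db, is scale degree 1 — the same note in Db major and Db minor; only the chord quality changes. Stacking thirds in Db minor on Db gives Db–Fb–Ab–Cb.

Db Fb Ab Cb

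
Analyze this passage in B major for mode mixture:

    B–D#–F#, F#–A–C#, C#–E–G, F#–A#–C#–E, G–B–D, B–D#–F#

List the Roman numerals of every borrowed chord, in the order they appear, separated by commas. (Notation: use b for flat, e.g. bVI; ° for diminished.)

v, ii°, bVI

The diatonic triads in B major are B, C#m, D#m, E, F#, G#m, A#dim. B–D#–F# = B and F#–A#–C#–E = F#7 both belong to that set. F#–A–C# doesn't fit — on degree 5 B major would have F# (V). F#m is the degree-5 chord of B minor, so it is the borrowed v. C#–E–G doesn't fit — on degree 2 B major would have C#m (ii). C#dim is the degree-2 chord of B minor, so it is the borrowed ii°. But G–B–D is foreign: the diatonic vi on degree 6 is G#m, whereas G comes from B minor. It is labeled bVI.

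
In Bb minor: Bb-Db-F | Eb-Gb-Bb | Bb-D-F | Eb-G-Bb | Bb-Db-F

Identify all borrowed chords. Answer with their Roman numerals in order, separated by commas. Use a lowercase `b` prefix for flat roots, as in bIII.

The diatonic triads in Bb minor (with V from harmonic minor) are Bbm, Cdim, Db, Ebm, F, Gb, Ab. Of the given chords, Bb–Db–F = Bbm and Eb–Gb–Bb = Ebm are diatonic. Bb–D–F is not: scale degree 1 in Bb minor carries Bbm (i). In Bb major the chord on that degree is Bb, so here it functions as I, borrowed from the parallel major. Eb–G–Bb is not: scale degree 4 in Bb minor carries Ebm (iv). In Bb major the chord on that degree is Eb, so here it functions as IV, borrowed from the parallel major.

I, IV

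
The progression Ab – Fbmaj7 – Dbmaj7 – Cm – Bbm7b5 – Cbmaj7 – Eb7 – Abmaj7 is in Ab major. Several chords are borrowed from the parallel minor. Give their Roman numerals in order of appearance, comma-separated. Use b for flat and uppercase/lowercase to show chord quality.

Ab major has the diatonic set Ab, Bbm, Cm, Db, Eb, Fm, Gdim. Ab, Dbmaj7, Cm, Eb7 and Abmaj7 all belong to that set. Fbmaj7 (Fb–Ab–Cb–Eb) is not: scale degree 6 in Ab major carries Fm (vi). In Ab minor the chord on that degree is Fbmaj7, so here it functions as bVImaj7, borrowed from the parallel minor. Bbm7b5 (Bb–Db–Fb–Ab) doesn't fit — on degree 2 Ab major would have Bbm (ii). Bbm7b5 is the degree-2 chord of Ab minor, so it is the borrowed iiø7. But Cbmaj7 (Cb–Eb–Gb–Bb) is foreign: the diatonic iii on degree 3 is Cm, whereas Cbmaj7 comes from Ab minor. It is labeled bIIImaj7.

bVImaj7, iiø7, bIIImaj7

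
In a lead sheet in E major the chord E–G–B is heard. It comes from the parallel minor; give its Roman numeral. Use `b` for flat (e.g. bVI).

E is scale degree 1 in E major. The diatonic chord on degree 1 would be E (I), but E–G–B is the minor chord from E minor. As a borrowed chord it is labeled i.

i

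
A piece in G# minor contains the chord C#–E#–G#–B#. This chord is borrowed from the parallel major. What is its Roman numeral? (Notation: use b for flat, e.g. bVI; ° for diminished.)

IVmaj7

The root C# is the diatonic 4th degree of G# minor; the borrowing shows in the chord quality. The diatonic chord on degree 4 would be C#m (iv), but C#–E#–G#–B# is the major-seventh chord from G# major. As a borrowed chord it is labeled IVmaj7.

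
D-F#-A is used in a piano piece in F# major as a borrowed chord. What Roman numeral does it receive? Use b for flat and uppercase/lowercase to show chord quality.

D is the lowered form of scale degree 6 in F# major (the diatonic degree 6 is D#). D–F#–A is a major chord — the form found in F# minor, not the diatonic vi (D#m). Borrowed into F# major it is written bVI.

bVI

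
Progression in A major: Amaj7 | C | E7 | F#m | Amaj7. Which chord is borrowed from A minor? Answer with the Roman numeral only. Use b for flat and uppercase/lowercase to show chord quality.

bIII

In A major the diatonic chords are A, Bm, C#m, D, E, F#m, G#dim. Of the given chords, Amaj7, E7 and F#m are diatonic. C (C–E–G) is not: scale degree 3 in A major carries C#m (iii). In A minor the chord on that degree is C, so here it functions as bIII, borrowed from the parallel minor.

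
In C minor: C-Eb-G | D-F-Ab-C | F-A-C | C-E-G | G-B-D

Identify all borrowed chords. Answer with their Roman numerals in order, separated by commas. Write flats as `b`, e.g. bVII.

The diatonic triads in C minor (with V from harmonic minor) are Cm, Ddim, Eb, Fm, G, Ab, Bb. C–Eb–G = Cm, D–F–Ab–C = Dm7b5 and G–B–D = G are all diatonic. F–A–C is not: scale degree 4 in C minor carries Fm (iv). In C major the chord on that degree is F, so here it functions as IV, borrowed from the parallel major. C–E–G is not: scale degree 1 in C minor carries Cm (i). In C major the chord on that degree is C, so here it functions as I, borrowed from the parallel major.

IV, I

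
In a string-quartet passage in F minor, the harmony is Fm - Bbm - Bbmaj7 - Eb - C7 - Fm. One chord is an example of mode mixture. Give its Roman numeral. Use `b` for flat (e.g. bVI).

In F minor (with V from harmonic minor) the diatonic chords are Fm, Gdim, Ab, Bbm, C, Db, Eb. Fm, Bbm, Eb and C7 are all diatonic. Bbmaj7 (Bb–D–F–A) doesn't fit — on degree 4 F minor would have Bbm (iv). Bbmaj7 is the degree-4 chord of F major, so it is the borrowed IVmaj7.

IVmaj7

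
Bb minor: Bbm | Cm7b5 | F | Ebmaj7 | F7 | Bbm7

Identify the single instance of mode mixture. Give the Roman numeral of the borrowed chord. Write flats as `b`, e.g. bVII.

The diatonic triads in Bb minor (with V from harmonic minor) are Bbm, Cdim, Db, Ebm, F, Gb, Ab. Bbm, Cm7b5, F, F7 and Bbm7 are all diatonic. Ebmaj7 (Eb–G–Bb–D) is not: scale degree 4 in Bb minor carries Ebm (iv). In Bb major the chord on that degree is Ebmaj7, so here it functions as IVmaj7, borrowed from the parallel major.

IVmaj7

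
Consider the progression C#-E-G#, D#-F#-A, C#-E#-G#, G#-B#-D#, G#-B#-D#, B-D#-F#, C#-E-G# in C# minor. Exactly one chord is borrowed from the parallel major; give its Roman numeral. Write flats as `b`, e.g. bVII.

The diatonic triads in C# minor (with V from harmonic minor) are C#m, D#dim, E, F#m, G#, A, B. Of the given chords, C#–E–G# = C#m, D#–F#–A = D#dim, G#–B#–D# = G# and B–D#–F# = B are diatonic. C#–E#–G# doesn't fit — on degree 1 C# minor would have C#m (i). C# is the degree-1 chord of C# major, so it is the borrowed I.

I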